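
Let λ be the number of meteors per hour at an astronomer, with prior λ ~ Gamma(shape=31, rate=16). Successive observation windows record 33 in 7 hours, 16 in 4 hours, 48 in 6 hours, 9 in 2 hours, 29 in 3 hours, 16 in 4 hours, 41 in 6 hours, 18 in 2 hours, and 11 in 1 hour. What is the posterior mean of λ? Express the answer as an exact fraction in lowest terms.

Total count: 33 + 16 + 48 + 9 + 29 + 16 + 41 + 18 + 11 = 221.
Total exposure: 7 + 4 + 6 + 2 + 3 + 4 + 6 + 2 + 1 = 35 hours.
Conjugate update: add total count to the shape and total exposure to the rate, giving Gamma(252, 51).
Posterior mean = α'/β' = 252/51 = 84/17.

84/17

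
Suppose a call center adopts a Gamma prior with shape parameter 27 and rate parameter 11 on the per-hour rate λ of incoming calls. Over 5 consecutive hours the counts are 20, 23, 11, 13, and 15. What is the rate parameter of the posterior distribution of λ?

16

Total count: 20 + 23 + 11 + 13 + 15 = 82.
Total exposure: 5 hours.
The Gamma prior is conjugate for the Poisson rate, so λ | data ~ Gamma(27+82, 11+5) = Gamma(109, 16).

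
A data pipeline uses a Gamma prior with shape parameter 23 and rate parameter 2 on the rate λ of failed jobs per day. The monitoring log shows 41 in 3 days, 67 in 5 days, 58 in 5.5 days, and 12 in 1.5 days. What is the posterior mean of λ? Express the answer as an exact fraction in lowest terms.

201/17

Total count: 41 + 67 + 58 + 12 = 178.
Total exposure: 3 + 5 + 5.5 + 1.5 = 15 days.
Gamma(α, β) with Poisson data over total exposure Σt gives posterior Gamma(α+Σx, β+Σt) = Gamma(201, 17).
Posterior mean = α'/β' = 201/17.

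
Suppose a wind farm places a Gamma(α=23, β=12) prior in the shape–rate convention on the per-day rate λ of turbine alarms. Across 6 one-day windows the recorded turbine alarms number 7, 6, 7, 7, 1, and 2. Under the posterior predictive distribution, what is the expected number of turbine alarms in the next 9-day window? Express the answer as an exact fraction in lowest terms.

Total count: 7 + 6 + 7 + 7 + 1 + 2 = 30.
Total exposure: 6 days.
Gamma(α, β) with Poisson data over total exposure Σt gives posterior Gamma(α+Σx, β+Σt) = Gamma(53, 18).
Predictive mean over a 9-day window = T·E[λ|data] = 9·53/18 = 53/2.

53/2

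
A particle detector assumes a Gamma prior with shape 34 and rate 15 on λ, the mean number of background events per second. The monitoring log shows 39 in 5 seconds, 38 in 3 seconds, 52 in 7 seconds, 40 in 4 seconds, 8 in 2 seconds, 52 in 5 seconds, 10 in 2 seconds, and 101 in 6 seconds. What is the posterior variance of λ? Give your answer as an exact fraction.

374/2401

Total count: 39 + 38 + 52 + 40 + 8 + 52 + 10 + 101 = 340.
Total exposure: 5 + 3 + 7 + 4 + 2 + 5 + 2 + 6 = 34 seconds.
Conjugate update: add total count to the shape and total exposure to the rate, giving Gamma(374, 49).
Posterior variance = α'/β'² = 374/2401.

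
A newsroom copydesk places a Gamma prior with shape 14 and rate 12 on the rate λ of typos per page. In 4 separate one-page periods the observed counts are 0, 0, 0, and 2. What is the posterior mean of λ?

Total count: 0 + 0 + 0 + 2 = 2.
Total exposure: 4 pages.
The Gamma prior is conjugate for the Poisson rate, so λ | data ~ Gamma(14+2, 12+4) = Gamma(16, 16).
Posterior mean = α'/β' = 16/16 = 1.

1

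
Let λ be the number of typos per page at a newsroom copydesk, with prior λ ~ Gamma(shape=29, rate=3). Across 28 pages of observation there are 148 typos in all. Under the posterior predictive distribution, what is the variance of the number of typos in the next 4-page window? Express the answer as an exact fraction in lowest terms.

24780/961

Total count 148 over total exposure 28 pages.
By Gamma–Poisson conjugacy, the posterior is Gamma(α + Σx, β + Σt) = Gamma(29 + 148, 3 + 28) = Gamma(177, 31).
The posterior predictive for a window of length T is Negative Binomial with variance T·α'·(β'+T)/β'² = 4·177·35/961 = 24780/961.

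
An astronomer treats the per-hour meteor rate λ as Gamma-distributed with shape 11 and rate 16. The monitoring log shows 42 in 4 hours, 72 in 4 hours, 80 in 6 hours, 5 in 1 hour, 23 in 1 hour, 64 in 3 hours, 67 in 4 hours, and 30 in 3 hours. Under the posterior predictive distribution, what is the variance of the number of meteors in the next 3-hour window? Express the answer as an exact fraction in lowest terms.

2955/98

Total count: 42 + 72 + 80 + 5 + 23 + 64 + 67 + 30 = 383.
Total exposure: 4 + 4 + 6 + 1 + 1 + 3 + 4 + 3 = 26 hours.
The Gamma prior is conjugate for the Poisson rate, so λ | data ~ Gamma(11+383, 16+26) = Gamma(394, 42).
The posterior predictive for a window of length T is Negative Binomial with variance T·α'·(β'+T)/β'² = 3·394·45/1764 = 2955/98.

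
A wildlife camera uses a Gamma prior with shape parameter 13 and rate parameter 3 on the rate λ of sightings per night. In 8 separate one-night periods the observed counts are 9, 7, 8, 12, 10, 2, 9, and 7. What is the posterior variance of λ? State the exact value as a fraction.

7/11

Total count: 9 + 7 + 8 + 12 + 10 + 2 + 9 + 7 = 64.
Total exposure: 8 nights.
Gamma(α, β) with Poisson data over total exposure Σt gives posterior Gamma(α+Σx, β+Σt) = Gamma(77, 11).
Posterior variance = α'/β'² = 77/121 = 7/11.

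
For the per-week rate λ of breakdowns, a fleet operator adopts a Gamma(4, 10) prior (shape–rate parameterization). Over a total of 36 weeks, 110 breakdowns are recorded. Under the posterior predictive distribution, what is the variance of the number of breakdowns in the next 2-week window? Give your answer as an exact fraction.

2736/529

Total count 110 over total exposure 36 weeks.
By Gamma–Poisson conjugacy, the posterior is Gamma(α + Σx, β + Σt) = Gamma(4 + 110, 10 + 36) = Gamma(114, 46).
The posterior predictive for a window of length T is Negative Binomial with variance T·α'·(β'+T)/β'² = 2·114·48/2116 = 2736/529.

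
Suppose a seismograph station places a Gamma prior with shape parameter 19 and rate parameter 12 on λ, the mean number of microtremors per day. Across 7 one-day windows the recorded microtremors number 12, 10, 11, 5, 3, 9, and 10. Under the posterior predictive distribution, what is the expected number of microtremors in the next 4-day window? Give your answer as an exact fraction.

Total count: 12 + 10 + 11 + 5 + 3 + 9 + 10 = 60.
Total exposure: 7 days.
The Gamma prior is conjugate for the Poisson rate, so λ | data ~ Gamma(19+60, 12+7) = Gamma(79, 19).
Predictive mean over a 4-day window = T·E[λ|data] = 4·79/19 = 316/19.

316/19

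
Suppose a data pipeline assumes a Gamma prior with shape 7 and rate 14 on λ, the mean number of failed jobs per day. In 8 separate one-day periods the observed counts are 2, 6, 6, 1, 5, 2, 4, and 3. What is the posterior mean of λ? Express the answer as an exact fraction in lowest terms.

Total count: 2 + 6 + 6 + 1 + 5 + 2 + 4 + 3 = 29.
Total exposure: 8 days.
Conjugate update: add total count to the shape and total exposure to the rate, giving Gamma(36, 22).
Posterior mean = α'/β' = 36/22 = 18/11.

18/11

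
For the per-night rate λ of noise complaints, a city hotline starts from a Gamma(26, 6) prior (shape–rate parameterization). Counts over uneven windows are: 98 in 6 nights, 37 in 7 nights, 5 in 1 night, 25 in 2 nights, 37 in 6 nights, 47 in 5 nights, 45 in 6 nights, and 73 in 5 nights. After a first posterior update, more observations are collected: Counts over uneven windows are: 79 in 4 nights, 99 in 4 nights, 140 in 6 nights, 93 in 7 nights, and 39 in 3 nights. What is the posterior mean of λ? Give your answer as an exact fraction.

Total count: 98 + 37 + 5 + 25 + 37 + 47 + 45 + 73 = 367.
Total exposure: 6 + 7 + 1 + 2 + 6 + 5 + 6 + 5 = 38 nights.
After the first batch: Gamma(26 + 367, 6 + 38) = Gamma(393, 44).
Total count: 79 + 99 + 140 + 93 + 39 = 450.
Total exposure: 4 + 4 + 6 + 7 + 3 = 24 nights.
After the second batch: Gamma(393 + 450, 44 + 24) = Gamma(843, 68).
Posterior mean = α'/β' = 843/68.

843/68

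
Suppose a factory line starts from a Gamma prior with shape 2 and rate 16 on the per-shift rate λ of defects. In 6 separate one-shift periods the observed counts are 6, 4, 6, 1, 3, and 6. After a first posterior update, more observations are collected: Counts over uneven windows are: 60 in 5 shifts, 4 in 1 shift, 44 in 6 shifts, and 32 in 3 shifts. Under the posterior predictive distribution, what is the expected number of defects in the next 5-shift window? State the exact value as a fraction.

840/37

Total count: 6 + 4 + 6 + 1 + 3 + 6 = 26.
Total exposure: 6 shifts.
After the first batch: Gamma(2 + 26, 16 + 6) = Gamma(28, 22).
Total count: 60 + 4 + 44 + 32 = 140.
Total exposure: 5 + 1 + 6 + 3 = 15 shifts.
After the second batch: Gamma(28 + 140, 22 + 15) = Gamma(168, 37).
Predictive mean over a 5-shift window = T·E[λ|data] = 5·168/37 = 840/37.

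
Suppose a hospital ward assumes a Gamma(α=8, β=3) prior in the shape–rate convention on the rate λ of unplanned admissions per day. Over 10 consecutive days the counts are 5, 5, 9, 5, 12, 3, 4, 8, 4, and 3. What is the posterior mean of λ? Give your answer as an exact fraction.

Total count: 5 + 5 + 9 + 5 + 12 + 3 + 4 + 8 + 4 + 3 = 58.
Total exposure: 10 days.
Gamma(α, β) with Poisson data over total exposure Σt gives posterior Gamma(α+Σx, β+Σt) = Gamma(66, 13).
Posterior mean = α'/β' = 66/13.

66/13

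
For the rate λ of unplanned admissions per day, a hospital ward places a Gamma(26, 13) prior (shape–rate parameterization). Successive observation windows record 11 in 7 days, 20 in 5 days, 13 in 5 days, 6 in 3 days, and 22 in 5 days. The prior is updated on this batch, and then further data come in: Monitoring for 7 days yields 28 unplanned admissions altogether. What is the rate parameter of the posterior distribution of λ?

45

Total count: 11 + 20 + 13 + 6 + 22 = 72.
Total exposure: 7 + 5 + 5 + 3 + 5 = 25 days.
After the first batch: Gamma(26 + 72, 13 + 25) = Gamma(98, 38).
Total count 28 over total exposure 7 days.
After the second batch: Gamma(98 + 28, 38 + 7) = Gamma(126, 45).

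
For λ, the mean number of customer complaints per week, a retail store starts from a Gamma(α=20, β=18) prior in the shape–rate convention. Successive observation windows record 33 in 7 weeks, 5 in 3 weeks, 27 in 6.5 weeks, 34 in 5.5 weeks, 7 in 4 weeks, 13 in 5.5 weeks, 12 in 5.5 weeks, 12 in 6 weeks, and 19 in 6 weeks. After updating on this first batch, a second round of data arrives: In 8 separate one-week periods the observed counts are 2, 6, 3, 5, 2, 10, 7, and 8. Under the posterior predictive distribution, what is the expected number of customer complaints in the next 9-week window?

Total count: 33 + 5 + 27 + 34 + 7 + 13 + 12 + 12 + 19 = 162.
Total exposure: 7 + 3 + 6.5 + 5.5 + 4 + 5.5 + 5.5 + 6 + 6 = 49 weeks.
After the first batch: Gamma(20 + 162, 18 + 49) = Gamma(182, 67).
Total count: 2 + 6 + 3 + 5 + 2 + 10 + 7 + 8 = 43.
Total exposure: 8 weeks.
After the second batch: Gamma(182 + 43, 67 + 8) = Gamma(225, 75).
Predictive mean over a 9-week window = T·E[λ|data] = 9·225/75 = 27.

27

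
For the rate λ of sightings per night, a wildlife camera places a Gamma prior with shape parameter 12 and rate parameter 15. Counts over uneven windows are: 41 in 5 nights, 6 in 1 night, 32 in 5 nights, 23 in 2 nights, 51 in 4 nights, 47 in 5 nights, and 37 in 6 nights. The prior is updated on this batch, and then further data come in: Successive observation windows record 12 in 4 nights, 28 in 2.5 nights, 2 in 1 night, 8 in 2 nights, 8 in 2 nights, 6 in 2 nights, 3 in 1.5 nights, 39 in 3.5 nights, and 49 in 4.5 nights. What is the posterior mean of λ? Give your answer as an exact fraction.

Total count: 41 + 6 + 32 + 23 + 51 + 47 + 37 = 237.
Total exposure: 5 + 1 + 5 + 2 + 4 + 5 + 6 = 28 nights.
After the first batch: Gamma(12 + 237, 15 + 28) = Gamma(249, 43).
Total count: 12 + 28 + 2 + 8 + 8 + 6 + 3 + 39 + 49 = 155.
Total exposure: 4 + 2.5 + 1 + 2 + 2 + 2 + 1.5 + 3.5 + 4.5 = 23 nights.
After the second batch: Gamma(249 + 155, 43 + 23) = Gamma(404, 66).
Posterior mean = α'/β' = 404/66 = 202/33.

202/33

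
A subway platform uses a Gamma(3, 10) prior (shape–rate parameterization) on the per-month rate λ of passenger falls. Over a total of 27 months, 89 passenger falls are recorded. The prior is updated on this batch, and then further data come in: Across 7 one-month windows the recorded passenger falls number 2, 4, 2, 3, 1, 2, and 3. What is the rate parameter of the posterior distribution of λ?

Total count 89 over total exposure 27 months.
After the first batch: Gamma(3 + 89, 10 + 27) = Gamma(92, 37).
Total count: 2 + 4 + 2 + 3 + 1 + 2 + 3 = 17.
Total exposure: 7 months.
After the second batch: Gamma(92 + 17, 37 + 7) = Gamma(109, 44).

44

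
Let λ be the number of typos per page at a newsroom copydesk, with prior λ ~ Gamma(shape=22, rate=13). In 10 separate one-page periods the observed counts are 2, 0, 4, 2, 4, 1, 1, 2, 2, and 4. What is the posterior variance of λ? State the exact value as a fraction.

Total count: 2 + 0 + 4 + 2 + 4 + 1 + 1 + 2 + 2 + 4 = 22.
Total exposure: 10 pages.
Gamma(α, β) with Poisson data over total exposure Σt gives posterior Gamma(α+Σx, β+Σt) = Gamma(44, 23).
Posterior variance = α'/β'² = 44/529.

44/529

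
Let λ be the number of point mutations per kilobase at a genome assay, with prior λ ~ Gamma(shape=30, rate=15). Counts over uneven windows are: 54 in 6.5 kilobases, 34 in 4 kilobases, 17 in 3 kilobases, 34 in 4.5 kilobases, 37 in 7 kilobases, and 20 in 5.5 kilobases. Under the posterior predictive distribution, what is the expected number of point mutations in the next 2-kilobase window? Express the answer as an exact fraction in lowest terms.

Total count: 54 + 34 + 17 + 34 + 37 + 20 = 196.
Total exposure: 6.5 + 4 + 3 + 4.5 + 7 + 5.5 = 30.5 kilobases.
The Gamma prior is conjugate for the Poisson rate, so λ | data ~ Gamma(30+196, 15+30.5) = Gamma(226, 91/2).
Predictive mean over a 2-kilobase window = T·E[λ|data] = 2·226/(91/2) = 904/91.

904/91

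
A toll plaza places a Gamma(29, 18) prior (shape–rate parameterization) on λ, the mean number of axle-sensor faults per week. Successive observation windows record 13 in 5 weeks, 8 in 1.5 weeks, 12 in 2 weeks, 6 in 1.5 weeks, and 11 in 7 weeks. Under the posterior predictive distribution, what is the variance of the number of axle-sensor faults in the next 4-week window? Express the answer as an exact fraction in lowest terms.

12324/1225

Total count: 13 + 8 + 12 + 6 + 11 = 50.
Total exposure: 5 + 1.5 + 2 + 1.5 + 7 = 17 weeks.
By Gamma–Poisson conjugacy, the posterior is Gamma(α + Σx, β + Σt) = Gamma(29 + 50, 18 + 17) = Gamma(79, 35).
The posterior predictive for a window of length T is Negative Binomial with variance T·α'·(β'+T)/β'² = 4·79·39/1225 = 12324/1225.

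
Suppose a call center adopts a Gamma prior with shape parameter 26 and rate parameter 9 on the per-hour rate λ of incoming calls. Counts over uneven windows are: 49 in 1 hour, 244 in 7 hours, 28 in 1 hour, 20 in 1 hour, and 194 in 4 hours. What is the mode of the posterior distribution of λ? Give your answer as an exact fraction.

560/23

Total count: 49 + 244 + 28 + 20 + 194 = 535.
Total exposure: 1 + 7 + 1 + 1 + 4 = 14 hours.
By Gamma–Poisson conjugacy, the posterior is Gamma(α + Σx, β + Σt) = Gamma(26 + 535, 9 + 14) = Gamma(561, 23).
Posterior mode = (α'−1)/β' = 560/23.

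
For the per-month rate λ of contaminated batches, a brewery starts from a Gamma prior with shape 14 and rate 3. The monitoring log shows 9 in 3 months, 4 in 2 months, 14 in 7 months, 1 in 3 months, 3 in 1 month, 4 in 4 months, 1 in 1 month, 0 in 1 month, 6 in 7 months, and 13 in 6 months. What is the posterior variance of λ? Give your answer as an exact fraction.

69/1444

Total count: 9 + 4 + 14 + 1 + 3 + 4 + 1 + 0 + 6 + 13 = 55.
Total exposure: 3 + 2 + 7 + 3 + 1 + 4 + 1 + 1 + 7 + 6 = 35 months.
Conjugate update: add total count to the shape and total exposure to the rate, giving Gamma(69, 38).
Posterior variance = α'/β'² = 69/1444.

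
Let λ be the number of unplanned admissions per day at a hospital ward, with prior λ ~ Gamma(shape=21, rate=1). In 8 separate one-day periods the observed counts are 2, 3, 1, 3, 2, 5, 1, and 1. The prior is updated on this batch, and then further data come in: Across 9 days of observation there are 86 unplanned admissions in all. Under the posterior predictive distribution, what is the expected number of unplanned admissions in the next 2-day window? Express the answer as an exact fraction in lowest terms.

125/9

Total count: 2 + 3 + 1 + 3 + 2 + 5 + 1 + 1 = 18.
Total exposure: 8 days.
After the first batch: Gamma(21 + 18, 1 + 8) = Gamma(39, 9).
Total count 86 over total exposure 9 days.
After the second batch: Gamma(39 + 86, 9 + 9) = Gamma(125, 18).
Predictive mean over a 2-day window = T·E[λ|data] = 2·125/18 = 125/9.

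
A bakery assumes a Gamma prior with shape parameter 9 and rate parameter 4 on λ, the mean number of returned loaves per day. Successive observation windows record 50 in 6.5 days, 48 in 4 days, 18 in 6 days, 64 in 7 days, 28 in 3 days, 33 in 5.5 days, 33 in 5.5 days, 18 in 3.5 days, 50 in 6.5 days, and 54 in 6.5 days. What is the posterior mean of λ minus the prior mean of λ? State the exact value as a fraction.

549/116

Total count: 50 + 48 + 18 + 64 + 28 + 33 + 33 + 18 + 50 + 54 = 396.
Total exposure: 6.5 + 4 + 6 + 7 + 3 + 5.5 + 5.5 + 3.5 + 6.5 + 6.5 = 54 days.
Gamma(α, β) with Poisson data over total exposure Σt gives posterior Gamma(α+Σx, β+Σt) = Gamma(405, 58).
Posterior mean = 405/58 = 405/58; prior mean = 9/4 = 9/4. Difference = 405/58 − 9/4 = 549/116.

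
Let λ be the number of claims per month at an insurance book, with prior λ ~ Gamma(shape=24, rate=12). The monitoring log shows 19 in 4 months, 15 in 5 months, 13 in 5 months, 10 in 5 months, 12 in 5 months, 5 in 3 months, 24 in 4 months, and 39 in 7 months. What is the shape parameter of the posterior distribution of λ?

Total count: 19 + 15 + 13 + 10 + 12 + 5 + 24 + 39 = 137.
Total exposure: 4 + 5 + 5 + 5 + 5 + 3 + 4 + 7 = 38 months.
The Gamma prior is conjugate for the Poisson rate, so λ | data ~ Gamma(24+137, 12+38) = Gamma(161, 50).

161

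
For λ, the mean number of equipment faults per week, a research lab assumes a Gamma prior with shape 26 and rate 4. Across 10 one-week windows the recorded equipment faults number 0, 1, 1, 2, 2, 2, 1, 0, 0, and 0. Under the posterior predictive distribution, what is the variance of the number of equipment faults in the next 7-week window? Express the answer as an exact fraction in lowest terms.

105/4

Total count: 0 + 1 + 1 + 2 + 2 + 2 + 1 + 0 + 0 + 0 = 9.
Total exposure: 10 weeks.
Posterior: α' = 26 + 9 = 35, β' = 4 + 10 = 14.
The posterior predictive for a window of length T is Negative Binomial with variance T·α'·(β'+T)/β'² = 7·35·21/196 = 105/4.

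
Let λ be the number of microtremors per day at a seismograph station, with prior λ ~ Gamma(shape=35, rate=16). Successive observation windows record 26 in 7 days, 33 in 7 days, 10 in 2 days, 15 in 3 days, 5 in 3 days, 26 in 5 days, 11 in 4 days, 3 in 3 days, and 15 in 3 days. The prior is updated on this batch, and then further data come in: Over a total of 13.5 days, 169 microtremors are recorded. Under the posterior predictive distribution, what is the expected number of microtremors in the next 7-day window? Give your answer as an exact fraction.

696/19

Total count: 26 + 33 + 10 + 15 + 5 + 26 + 11 + 3 + 15 = 144.
Total exposure: 7 + 7 + 2 + 3 + 3 + 5 + 4 + 3 + 3 = 37 days.
After the first batch: Gamma(35 + 144, 16 + 37) = Gamma(179, 53).
Total count 169 over total exposure 13.5 days.
After the second batch: Gamma(179 + 169, 53 + 13.5) = Gamma(348, 133/2).
Predictive mean over a 7-day window = T·E[λ|data] = 7·348/(133/2) = 696/19.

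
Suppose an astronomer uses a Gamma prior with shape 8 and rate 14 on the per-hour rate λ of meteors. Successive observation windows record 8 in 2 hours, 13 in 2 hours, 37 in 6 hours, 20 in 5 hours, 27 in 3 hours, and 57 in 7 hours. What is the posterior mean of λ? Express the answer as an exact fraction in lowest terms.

170/39

Total count: 8 + 13 + 37 + 20 + 27 + 57 = 162.
Total exposure: 2 + 2 + 6 + 5 + 3 + 7 = 25 hours.
The Gamma prior is conjugate for the Poisson rate, so λ | data ~ Gamma(8+162, 14+25) = Gamma(170, 39).
Posterior mean = α'/β' = 170/39.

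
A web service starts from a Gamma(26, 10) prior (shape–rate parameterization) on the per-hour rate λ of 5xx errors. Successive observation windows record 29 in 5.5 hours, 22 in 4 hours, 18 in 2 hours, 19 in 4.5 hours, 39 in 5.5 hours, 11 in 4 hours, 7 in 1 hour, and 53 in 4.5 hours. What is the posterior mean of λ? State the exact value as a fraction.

Total count: 29 + 22 + 18 + 19 + 39 + 11 + 7 + 53 = 198.
Total exposure: 5.5 + 4 + 2 + 4.5 + 5.5 + 4 + 1 + 4.5 = 31 hours.
By Gamma–Poisson conjugacy, the posterior is Gamma(α + Σx, β + Σt) = Gamma(26 + 198, 10 + 31) = Gamma(224, 41).
Posterior mean = α'/β' = 224/41.

224/41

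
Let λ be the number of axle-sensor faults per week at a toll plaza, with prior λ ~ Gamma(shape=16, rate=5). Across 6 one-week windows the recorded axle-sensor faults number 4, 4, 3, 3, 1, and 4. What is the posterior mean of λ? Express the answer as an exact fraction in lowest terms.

35/11

Total count: 4 + 4 + 3 + 3 + 1 + 4 = 19.
Total exposure: 6 weeks.
By Gamma–Poisson conjugacy, the posterior is Gamma(α + Σx, β + Σt) = Gamma(16 + 19, 5 + 6) = Gamma(35, 11).
Posterior mean = α'/β' = 35/11.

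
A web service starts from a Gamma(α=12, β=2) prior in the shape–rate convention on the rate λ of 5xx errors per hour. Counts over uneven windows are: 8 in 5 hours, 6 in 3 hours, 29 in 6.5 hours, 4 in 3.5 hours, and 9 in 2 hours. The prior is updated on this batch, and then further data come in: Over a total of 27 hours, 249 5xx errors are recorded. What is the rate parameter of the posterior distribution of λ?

49

Total count: 8 + 6 + 29 + 4 + 9 = 56.
Total exposure: 5 + 3 + 6.5 + 3.5 + 2 = 20 hours.
After the first batch: Gamma(12 + 56, 2 + 20) = Gamma(68, 22).
Total count 249 over total exposure 27 hours.
After the second batch: Gamma(68 + 249, 22 + 27) = Gamma(317, 49).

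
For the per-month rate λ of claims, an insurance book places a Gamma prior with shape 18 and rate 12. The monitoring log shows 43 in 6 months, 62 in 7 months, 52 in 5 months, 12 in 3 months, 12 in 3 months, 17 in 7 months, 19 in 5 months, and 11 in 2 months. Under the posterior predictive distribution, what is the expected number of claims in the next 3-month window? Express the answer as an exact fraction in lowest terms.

Total count: 43 + 62 + 52 + 12 + 12 + 17 + 19 + 11 = 228.
Total exposure: 6 + 7 + 5 + 3 + 3 + 7 + 5 + 2 = 38 months.
The Gamma prior is conjugate for the Poisson rate, so λ | data ~ Gamma(18+228, 12+38) = Gamma(246, 50).
Predictive mean over a 3-month window = T·E[λ|data] = 3·246/50 = 369/25.

369/25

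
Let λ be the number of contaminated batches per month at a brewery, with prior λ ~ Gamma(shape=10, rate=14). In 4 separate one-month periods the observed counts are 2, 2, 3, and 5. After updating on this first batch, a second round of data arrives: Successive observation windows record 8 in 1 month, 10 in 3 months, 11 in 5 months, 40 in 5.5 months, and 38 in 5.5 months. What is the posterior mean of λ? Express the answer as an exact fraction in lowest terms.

129/38

Total count: 2 + 2 + 3 + 5 = 12.
Total exposure: 4 months.
After the first batch: Gamma(10 + 12, 14 + 4) = Gamma(22, 18).
Total count: 8 + 10 + 11 + 40 + 38 = 107.
Total exposure: 1 + 3 + 5 + 5.5 + 5.5 = 20 months.
After the second batch: Gamma(22 + 107, 18 + 20) = Gamma(129, 38).
Posterior mean = α'/β' = 129/38.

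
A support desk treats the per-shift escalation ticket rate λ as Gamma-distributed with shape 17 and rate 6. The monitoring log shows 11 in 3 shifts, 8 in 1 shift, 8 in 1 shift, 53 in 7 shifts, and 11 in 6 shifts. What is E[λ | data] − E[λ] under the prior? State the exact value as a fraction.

Total count: 11 + 8 + 8 + 53 + 11 = 91.
Total exposure: 3 + 1 + 1 + 7 + 6 = 18 shifts.
The Gamma prior is conjugate for the Poisson rate, so λ | data ~ Gamma(17+91, 6+18) = Gamma(108, 24).
Posterior mean = 108/24 = 9/2; prior mean = 17/6 = 17/6. Difference = 9/2 − 17/6 = 5/3.

5/3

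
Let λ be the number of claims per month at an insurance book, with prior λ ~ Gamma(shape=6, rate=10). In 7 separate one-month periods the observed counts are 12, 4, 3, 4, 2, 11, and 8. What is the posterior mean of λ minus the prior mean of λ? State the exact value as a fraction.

Total count: 12 + 4 + 3 + 4 + 2 + 11 + 8 = 44.
Total exposure: 7 months.
The Gamma prior is conjugate for the Poisson rate, so λ | data ~ Gamma(6+44, 10+7) = Gamma(50, 17).
Posterior mean = 50/17 = 50/17; prior mean = 6/10 = 3/5. Difference = 50/17 − 3/5 = 199/85.

199/85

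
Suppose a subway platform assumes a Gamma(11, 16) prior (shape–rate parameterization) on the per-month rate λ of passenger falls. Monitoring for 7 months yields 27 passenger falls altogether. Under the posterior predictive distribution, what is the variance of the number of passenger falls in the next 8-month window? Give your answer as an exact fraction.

9424/529

Total count 27 over total exposure 7 months.
The Gamma prior is conjugate for the Poisson rate, so λ | data ~ Gamma(11+27, 16+7) = Gamma(38, 23).
The posterior predictive for a window of length T is Negative Binomial with variance T·α'·(β'+T)/β'² = 8·38·31/529 = 9424/529.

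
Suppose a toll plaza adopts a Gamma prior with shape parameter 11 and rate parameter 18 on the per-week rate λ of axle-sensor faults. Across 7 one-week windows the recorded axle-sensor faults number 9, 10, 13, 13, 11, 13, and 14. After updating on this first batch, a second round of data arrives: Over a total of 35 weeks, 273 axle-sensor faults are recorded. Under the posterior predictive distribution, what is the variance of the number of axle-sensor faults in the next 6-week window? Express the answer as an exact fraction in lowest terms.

Total count: 9 + 10 + 13 + 13 + 11 + 13 + 14 = 83.
Total exposure: 7 weeks.
After the first batch: Gamma(11 + 83, 18 + 7) = Gamma(94, 25).
Total count 273 over total exposure 35 weeks.
After the second batch: Gamma(94 + 273, 25 + 35) = Gamma(367, 60).
The posterior predictive for a window of length T is Negative Binomial with variance T·α'·(β'+T)/β'² = 6·367·66/3600 = 4037/100.

4037/100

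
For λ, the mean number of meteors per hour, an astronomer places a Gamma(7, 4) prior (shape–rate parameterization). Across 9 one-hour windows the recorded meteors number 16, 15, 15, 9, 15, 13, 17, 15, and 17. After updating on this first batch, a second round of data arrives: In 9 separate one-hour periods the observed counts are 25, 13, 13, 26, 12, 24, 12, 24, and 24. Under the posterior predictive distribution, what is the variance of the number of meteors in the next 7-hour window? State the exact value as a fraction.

Total count: 16 + 15 + 15 + 9 + 15 + 13 + 17 + 15 + 17 = 132.
Total exposure: 9 hours.
After the first batch: Gamma(7 + 132, 4 + 9) = Gamma(139, 13).
Total count: 25 + 13 + 13 + 26 + 12 + 24 + 12 + 24 + 24 = 173.
Total exposure: 9 hours.
After the second batch: Gamma(139 + 173, 13 + 9) = Gamma(312, 22).
The posterior predictive for a window of length T is Negative Binomial with variance T·α'·(β'+T)/β'² = 7·312·29/484 = 15834/121.

15834/121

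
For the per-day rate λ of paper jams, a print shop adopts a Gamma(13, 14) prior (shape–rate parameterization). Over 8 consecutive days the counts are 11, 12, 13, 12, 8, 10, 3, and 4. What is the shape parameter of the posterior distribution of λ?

Total count: 11 + 12 + 13 + 12 + 8 + 10 + 3 + 4 = 73.
Total exposure: 8 days.
Posterior: α' = 13 + 73 = 86, β' = 14 + 8 = 22.

86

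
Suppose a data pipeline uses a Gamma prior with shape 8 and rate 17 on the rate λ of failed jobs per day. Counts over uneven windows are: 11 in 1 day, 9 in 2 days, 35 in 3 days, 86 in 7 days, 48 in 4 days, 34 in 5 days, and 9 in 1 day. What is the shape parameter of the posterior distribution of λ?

240

Total count: 11 + 9 + 35 + 86 + 48 + 34 + 9 = 232.
Total exposure: 1 + 2 + 3 + 7 + 4 + 5 + 1 = 23 days.
The Gamma prior is conjugate for the Poisson rate, so λ | data ~ Gamma(8+232, 17+23) = Gamma(240, 40).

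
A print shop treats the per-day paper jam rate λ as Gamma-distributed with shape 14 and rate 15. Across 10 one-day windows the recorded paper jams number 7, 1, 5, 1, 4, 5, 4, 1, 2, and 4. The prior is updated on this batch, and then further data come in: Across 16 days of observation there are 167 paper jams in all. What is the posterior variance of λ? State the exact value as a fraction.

Total count: 7 + 1 + 5 + 1 + 4 + 5 + 4 + 1 + 2 + 4 = 34.
Total exposure: 10 days.
After the first batch: Gamma(14 + 34, 15 + 10) = Gamma(48, 25).
Total count 167 over total exposure 16 days.
After the second batch: Gamma(48 + 167, 25 + 16) = Gamma(215, 41).
Posterior variance = α'/β'² = 215/1681.

215/1681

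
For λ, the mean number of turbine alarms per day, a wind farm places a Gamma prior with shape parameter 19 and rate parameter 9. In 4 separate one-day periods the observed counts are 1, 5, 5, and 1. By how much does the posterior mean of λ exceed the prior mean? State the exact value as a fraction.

Total count: 1 + 5 + 5 + 1 = 12.
Total exposure: 4 days.
Posterior: α' = 19 + 12 = 31, β' = 9 + 4 = 13.
Posterior mean = 31/13 = 31/13; prior mean = 19/9 = 19/9. Difference = 31/13 − 19/9 = 32/117.

32/117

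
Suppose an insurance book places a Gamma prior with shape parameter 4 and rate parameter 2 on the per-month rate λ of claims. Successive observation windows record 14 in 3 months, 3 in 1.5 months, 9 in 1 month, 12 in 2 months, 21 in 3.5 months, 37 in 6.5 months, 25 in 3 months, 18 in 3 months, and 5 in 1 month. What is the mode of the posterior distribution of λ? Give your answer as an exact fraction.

294/53

Total count: 14 + 3 + 9 + 12 + 21 + 37 + 25 + 18 + 5 = 144.
Total exposure: 3 + 1.5 + 1 + 2 + 3.5 + 6.5 + 3 + 3 + 1 = 24.5 months.
Conjugate update: add total count to the shape and total exposure to the rate, giving Gamma(148, 53/2).
Posterior mode = (α'−1)/β' = 147/(53/2) = 294/53.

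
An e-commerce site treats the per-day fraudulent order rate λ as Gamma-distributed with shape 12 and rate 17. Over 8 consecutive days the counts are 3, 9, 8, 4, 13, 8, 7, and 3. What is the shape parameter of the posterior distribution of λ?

67

Total count: 3 + 9 + 8 + 4 + 13 + 8 + 7 + 3 = 55.
Total exposure: 8 days.
The Gamma prior is conjugate for the Poisson rate, so λ | data ~ Gamma(12+55, 17+8) = Gamma(67, 25).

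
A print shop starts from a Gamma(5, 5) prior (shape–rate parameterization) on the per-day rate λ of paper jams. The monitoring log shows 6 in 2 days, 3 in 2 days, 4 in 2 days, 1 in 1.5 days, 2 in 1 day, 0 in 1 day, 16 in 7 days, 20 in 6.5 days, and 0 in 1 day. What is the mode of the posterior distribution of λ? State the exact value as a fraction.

56/29

Total count: 6 + 3 + 4 + 1 + 2 + 0 + 16 + 20 + 0 = 52.
Total exposure: 2 + 2 + 2 + 1.5 + 1 + 1 + 7 + 6.5 + 1 = 24 days.
Conjugate update: add total count to the shape and total exposure to the rate, giving Gamma(57, 29).
Posterior mode = (α'−1)/β' = 56/29.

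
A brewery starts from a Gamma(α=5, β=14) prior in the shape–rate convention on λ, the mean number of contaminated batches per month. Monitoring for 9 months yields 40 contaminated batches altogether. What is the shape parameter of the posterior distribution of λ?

45

Total count 40 over total exposure 9 months.
Conjugate update: add total count to the shape and total exposure to the rate, giving Gamma(45, 23).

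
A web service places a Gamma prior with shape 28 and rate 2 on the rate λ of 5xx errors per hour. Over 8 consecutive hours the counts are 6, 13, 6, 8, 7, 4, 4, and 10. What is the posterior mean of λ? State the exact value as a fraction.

Total count: 6 + 13 + 6 + 8 + 7 + 4 + 4 + 10 = 58.
Total exposure: 8 hours.
Gamma(α, β) with Poisson data over total exposure Σt gives posterior Gamma(α+Σx, β+Σt) = Gamma(86, 10).
Posterior mean = α'/β' = 86/10 = 43/5.

43/5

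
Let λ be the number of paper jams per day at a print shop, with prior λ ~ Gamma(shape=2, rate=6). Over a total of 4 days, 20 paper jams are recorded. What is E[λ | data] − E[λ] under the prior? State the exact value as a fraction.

Total count 20 over total exposure 4 days.
Conjugate update: add total count to the shape and total exposure to the rate, giving Gamma(22, 10).
Posterior mean = 22/10 = 11/5; prior mean = 2/6 = 1/3. Difference = 11/5 − 1/3 = 28/15.

28/15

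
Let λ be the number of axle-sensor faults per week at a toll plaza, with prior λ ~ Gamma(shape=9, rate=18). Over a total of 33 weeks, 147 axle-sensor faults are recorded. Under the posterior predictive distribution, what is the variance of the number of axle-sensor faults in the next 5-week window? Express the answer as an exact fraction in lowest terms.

Total count 147 over total exposure 33 weeks.
Posterior: α' = 9 + 147 = 156, β' = 18 + 33 = 51.
The posterior predictive for a window of length T is Negative Binomial with variance T·α'·(β'+T)/β'² = 5·156·56/2601 = 14560/867.

14560/867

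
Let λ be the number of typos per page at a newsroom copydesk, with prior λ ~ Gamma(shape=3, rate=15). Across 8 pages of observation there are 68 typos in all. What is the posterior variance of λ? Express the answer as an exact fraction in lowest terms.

71/529

Total count 68 over total exposure 8 pages.
Conjugate update: add total count to the shape and total exposure to the rate, giving Gamma(71, 23).
Posterior variance = α'/β'² = 71/529.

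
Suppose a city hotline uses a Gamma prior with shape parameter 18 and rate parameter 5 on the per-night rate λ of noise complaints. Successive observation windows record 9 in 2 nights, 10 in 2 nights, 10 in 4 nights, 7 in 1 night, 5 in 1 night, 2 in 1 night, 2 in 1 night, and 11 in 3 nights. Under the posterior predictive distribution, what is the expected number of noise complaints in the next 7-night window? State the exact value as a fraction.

Total count: 9 + 10 + 10 + 7 + 5 + 2 + 2 + 11 = 56.
Total exposure: 2 + 2 + 4 + 1 + 1 + 1 + 1 + 3 = 15 nights.
The Gamma prior is conjugate for the Poisson rate, so λ | data ~ Gamma(18+56, 5+15) = Gamma(74, 20).
Predictive mean over a 7-night window = T·E[λ|data] = 7·74/20 = 259/10.

259/10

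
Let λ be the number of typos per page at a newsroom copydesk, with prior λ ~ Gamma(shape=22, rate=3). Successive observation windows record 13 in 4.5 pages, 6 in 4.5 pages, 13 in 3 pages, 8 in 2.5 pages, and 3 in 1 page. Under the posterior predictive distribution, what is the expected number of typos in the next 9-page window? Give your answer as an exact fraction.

1170/37

Total count: 13 + 6 + 13 + 8 + 3 = 43.
Total exposure: 4.5 + 4.5 + 3 + 2.5 + 1 = 15.5 pages.
Gamma(α, β) with Poisson data over total exposure Σt gives posterior Gamma(α+Σx, β+Σt) = Gamma(65, 37/2).
Predictive mean over a 9-page window = T·E[λ|data] = 9·65/(37/2) = 1170/37.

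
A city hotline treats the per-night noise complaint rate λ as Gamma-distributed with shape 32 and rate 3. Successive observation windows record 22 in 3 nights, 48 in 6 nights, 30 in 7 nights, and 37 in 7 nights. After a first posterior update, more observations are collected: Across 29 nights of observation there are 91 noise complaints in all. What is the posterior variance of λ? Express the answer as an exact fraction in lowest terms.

Total count: 22 + 48 + 30 + 37 = 137.
Total exposure: 3 + 6 + 7 + 7 = 23 nights.
After the first batch: Gamma(32 + 137, 3 + 23) = Gamma(169, 26).
Total count 91 over total exposure 29 nights.
After the second batch: Gamma(169 + 91, 26 + 29) = Gamma(260, 55).
Posterior variance = α'/β'² = 260/3025 = 52/605.

52/605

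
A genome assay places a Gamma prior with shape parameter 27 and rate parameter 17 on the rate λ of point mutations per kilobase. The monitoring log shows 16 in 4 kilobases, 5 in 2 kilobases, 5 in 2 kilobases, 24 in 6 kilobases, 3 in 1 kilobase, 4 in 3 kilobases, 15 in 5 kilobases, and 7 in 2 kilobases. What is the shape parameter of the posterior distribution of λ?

106

Total count: 16 + 5 + 5 + 24 + 3 + 4 + 15 + 7 = 79.
Total exposure: 4 + 2 + 2 + 6 + 1 + 3 + 5 + 2 = 25 kilobases.
Conjugate update: add total count to the shape and total exposure to the rate, giving Gamma(106, 42).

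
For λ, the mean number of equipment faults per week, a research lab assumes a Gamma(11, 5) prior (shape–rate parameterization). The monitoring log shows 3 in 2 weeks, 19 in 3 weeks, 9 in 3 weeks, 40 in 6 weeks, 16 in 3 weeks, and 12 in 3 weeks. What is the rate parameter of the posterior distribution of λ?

25

Total count: 3 + 19 + 9 + 40 + 16 + 12 = 99.
Total exposure: 2 + 3 + 3 + 6 + 3 + 3 = 20 weeks.
Conjugate update: add total count to the shape and total exposure to the rate, giving Gamma(110, 25).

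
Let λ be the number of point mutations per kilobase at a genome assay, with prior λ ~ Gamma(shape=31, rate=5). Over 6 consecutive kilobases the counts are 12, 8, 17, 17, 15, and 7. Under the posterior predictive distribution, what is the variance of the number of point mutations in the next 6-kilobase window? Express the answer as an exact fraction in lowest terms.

Total count: 12 + 8 + 17 + 17 + 15 + 7 = 76.
Total exposure: 6 kilobases.
By Gamma–Poisson conjugacy, the posterior is Gamma(α + Σx, β + Σt) = Gamma(31 + 76, 5 + 6) = Gamma(107, 11).
The posterior predictive for a window of length T is Negative Binomial with variance T·α'·(β'+T)/β'² = 6·107·17/121 = 10914/121.

10914/121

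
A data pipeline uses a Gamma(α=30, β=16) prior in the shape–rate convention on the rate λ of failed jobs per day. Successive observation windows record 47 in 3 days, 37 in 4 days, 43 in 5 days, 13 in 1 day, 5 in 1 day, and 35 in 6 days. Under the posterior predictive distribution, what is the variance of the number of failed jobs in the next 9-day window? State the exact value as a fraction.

525/8

Total count: 47 + 37 + 43 + 13 + 5 + 35 = 180.
Total exposure: 3 + 4 + 5 + 1 + 1 + 6 = 20 days.
By Gamma–Poisson conjugacy, the posterior is Gamma(α + Σx, β + Σt) = Gamma(30 + 180, 16 + 20) = Gamma(210, 36).
The posterior predictive for a window of length T is Negative Binomial with variance T·α'·(β'+T)/β'² = 9·210·45/1296 = 525/8.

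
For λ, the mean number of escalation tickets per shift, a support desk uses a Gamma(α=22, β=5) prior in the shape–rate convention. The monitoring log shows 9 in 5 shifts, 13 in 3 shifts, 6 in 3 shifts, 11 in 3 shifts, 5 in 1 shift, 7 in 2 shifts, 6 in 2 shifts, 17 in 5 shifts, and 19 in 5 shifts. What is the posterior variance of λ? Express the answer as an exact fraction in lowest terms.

115/1156

Total count: 9 + 13 + 6 + 11 + 5 + 7 + 6 + 17 + 19 = 93.
Total exposure: 5 + 3 + 3 + 3 + 1 + 2 + 2 + 5 + 5 = 29 shifts.
Posterior: α' = 22 + 93 = 115, β' = 5 + 29 = 34.
Posterior variance = α'/β'² = 115/1156.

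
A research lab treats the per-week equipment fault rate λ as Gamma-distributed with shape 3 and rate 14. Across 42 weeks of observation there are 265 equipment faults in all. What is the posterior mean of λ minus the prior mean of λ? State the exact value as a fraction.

32/7

Total count 265 over total exposure 42 weeks.
Conjugate update: add total count to the shape and total exposure to the rate, giving Gamma(268, 56).
Posterior mean = 268/56 = 67/14; prior mean = 3/14 = 3/14. Difference = 67/14 − 3/14 = 32/7.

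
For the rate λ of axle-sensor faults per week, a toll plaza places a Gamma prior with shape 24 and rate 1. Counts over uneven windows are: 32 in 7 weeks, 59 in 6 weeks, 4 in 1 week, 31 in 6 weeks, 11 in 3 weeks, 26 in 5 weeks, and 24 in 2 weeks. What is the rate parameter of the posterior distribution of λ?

31

Total count: 32 + 59 + 4 + 31 + 11 + 26 + 24 = 187.
Total exposure: 7 + 6 + 1 + 6 + 3 + 5 + 2 = 30 weeks.
The Gamma prior is conjugate for the Poisson rate, so λ | data ~ Gamma(24+187, 1+30) = Gamma(211, 31).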